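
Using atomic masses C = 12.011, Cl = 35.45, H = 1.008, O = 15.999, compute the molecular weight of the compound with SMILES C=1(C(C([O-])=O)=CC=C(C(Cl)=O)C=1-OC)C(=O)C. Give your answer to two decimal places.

Molecular formula: C11H8ClO5-.
M = 11×12.011 + 1×35.45 + 8×1.008 + 5×15.999 = 255.63 g/mol.

255.63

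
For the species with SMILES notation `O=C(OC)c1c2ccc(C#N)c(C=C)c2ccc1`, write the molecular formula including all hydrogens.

Heavy atoms from the SMILES: 15 C, 1 N, 2 O.
Implicit hydrogens by atom environment:
  5 × C (aromatic): 1 H each → 5
  5 × C (aromatic): no H
  2 × C: no H
  2 × O: no H
  1 × C: 3 H
  1 × C: 2 H
  1 × C: 1 H
  1 × N: no H
  Total hydrogens = 11.
Molecular formula: C15H11NO2

C15H11NO2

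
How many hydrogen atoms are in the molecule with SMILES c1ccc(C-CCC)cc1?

14

Hydrogens are implicit in SMILES; fill each atom to its normal valence:
  5 × C (aromatic): 1 H each → 5
  3 × C: 2 H each → 6
  1 × C: 3 H
  1 × C (aromatic): no H
  Total hydrogens = 14.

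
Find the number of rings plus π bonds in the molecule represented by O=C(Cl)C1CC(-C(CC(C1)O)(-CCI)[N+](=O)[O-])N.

Molecular formula from the SMILES: C10H16ClIN2O4.
DoU = (2C + 2 + N − H − X)/2 = (2·10 + 2 + 2 − 16 − 2)/2 = 6/2 = 3.
(Structurally: 1 ring(s) + 2 π bond(s) = 3.)

3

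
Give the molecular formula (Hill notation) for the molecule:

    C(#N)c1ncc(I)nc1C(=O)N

Heavy atoms from the SMILES: 6 C, 1 I, 4 N, 1 O.
Implicit hydrogens by atom environment:
  3 × C (aromatic): no H
  2 × C: no H
  2 × N (aromatic): no H
  1 × C (aromatic): 1 H
  1 × I: no H
  1 × N: 2 H
  1 × N: no H
  1 × O: no H
  Total hydrogens = 3.
Molecular formula: C6H3IN4O

C6H3IN4O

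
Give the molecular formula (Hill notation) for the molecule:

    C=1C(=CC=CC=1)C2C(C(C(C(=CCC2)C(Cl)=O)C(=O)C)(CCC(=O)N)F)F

C20H22ClF2NO3

Heavy atoms from the SMILES: 20 C, 1 Cl, 2 F, 1 N, 3 O.
Implicit hydrogens by atom environment:
  5 × C (aromatic): 1 H each → 5
  5 × C: no H
  4 × C: 2 H each → 8
  4 × C: 1 H each → 4
  3 × O: no H
  2 × F: no H
  1 × C: 3 H
  1 × C (aromatic): no H
  1 × Cl: no H
  1 × N: 2 H
  Total hydrogens = 22.
Molecular formula: C20H22ClF2NO3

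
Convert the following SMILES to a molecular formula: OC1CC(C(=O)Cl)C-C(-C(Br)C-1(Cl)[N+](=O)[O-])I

Heavy atoms from the SMILES: 1 Br, 8 C, 2 Cl, 1 I, 1 N, 4 O.
Implicit hydrogens by atom environment:
  4 × C: 1 H each → 4
  2 × C: 2 H each → 4
  2 × C: no H
  2 × Cl: no H
  2 × O: no H
  1 × Br: no H
  1 × I: no H
  1 × N (charge +1): no H
  1 × O: 1 H
  1 × O (charge -1): no H
  Total hydrogens = 9.
Molecular formula: C8H9BrCl2INO4

C8H9BrCl2INO4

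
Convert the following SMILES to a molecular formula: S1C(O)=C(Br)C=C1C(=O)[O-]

Heavy atoms from the SMILES: 1 Br, 5 C, 3 O, 1 S.
Implicit hydrogens by atom environment:
  3 × C (aromatic): no H
  1 × Br: no H
  1 × C (aromatic): 1 H
  1 × C: no H
  1 × O: 1 H
  1 × O: no H
  1 × O (charge -1): no H
  1 × S (aromatic): no H
  Total hydrogens = 2.
Net charge -1.
Molecular formula: C5H2BrO3S-

C5H2BrO3S-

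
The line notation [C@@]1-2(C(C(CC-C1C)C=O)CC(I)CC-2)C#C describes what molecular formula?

Heavy atoms from the SMILES: 14 C, 1 I, 1 O.
Implicit hydrogens by atom environment:
  6 × C: 1 H each → 6
  5 × C: 2 H each → 10
  2 × C: no H
  1 × C: 3 H
  1 × I: no H
  1 × O: no H
  Total hydrogens = 19.
Molecular formula: C14H19IO

C14H19IO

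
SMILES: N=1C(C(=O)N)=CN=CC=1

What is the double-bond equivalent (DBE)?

Molecular formula from the SMILES: C5H5N3O.
DoU = (2C + 2 + N − H − X)/2 = (2·5 + 2 + 3 − 5 − 0)/2 = 10/2 = 5.
(Structurally: 1 ring(s) + 4 π bond(s) = 5.)

5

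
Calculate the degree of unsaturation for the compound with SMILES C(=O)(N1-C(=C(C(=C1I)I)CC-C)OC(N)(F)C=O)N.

Molecular formula from the SMILES: C10H12FI2N3O3.
DoU = (2C + 2 + N − H − X)/2 = (2·10 + 2 + 3 − 12 − 3)/2 = 10/2 = 5.
(Structurally: 1 ring(s) + 4 π bond(s) = 5.)

5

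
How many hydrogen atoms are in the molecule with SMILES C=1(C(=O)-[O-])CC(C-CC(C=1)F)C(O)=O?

10

Hydrogens are implicit in SMILES; fill each atom to its normal valence:
  3 × C: 2 H each → 6
  3 × C: 1 H each → 3
  3 × C: no H
  2 × O: no H
  1 × F: no H
  1 × O: 1 H
  1 × O (charge -1): no H
  Total hydrogens = 10.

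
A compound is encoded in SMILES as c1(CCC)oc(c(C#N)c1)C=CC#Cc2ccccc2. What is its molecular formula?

Heavy atoms from the SMILES: 18 C, 1 N, 1 O.
Implicit hydrogens by atom environment:
  6 × C (aromatic): 1 H each → 6
  4 × C (aromatic): no H
  3 × C: no H
  2 × C: 2 H each → 4
  2 × C: 1 H each → 2
  1 × C: 3 H
  1 × N: no H
  1 × O (aromatic): no H
  Total hydrogens = 15.
Molecular formula: C18H15NO

C18H15NO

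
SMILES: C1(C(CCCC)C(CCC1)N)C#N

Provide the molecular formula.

C11H20N2

Heavy atoms from the SMILES: 11 C, 2 N.
Implicit hydrogens by atom environment:
  6 × C: 2 H each → 12
  3 × C: 1 H each → 3
  1 × C: 3 H
  1 × C: no H
  1 × N: 2 H
  1 × N: no H
  Total hydrogens = 20.
Molecular formula: C11H20N2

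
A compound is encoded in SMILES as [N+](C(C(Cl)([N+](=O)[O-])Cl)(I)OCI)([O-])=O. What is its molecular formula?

Heavy atoms from the SMILES: 3 C, 2 Cl, 2 I, 2 N, 5 O.
Implicit hydrogens by atom environment:
  3 × O: no H
  2 × C: no H
  2 × Cl: no H
  2 × I: no H
  2 × N (charge +1): no H
  2 × O (charge -1): no H
  1 × C: 2 H
  Total hydrogens = 2.
Molecular formula: C3H2Cl2I2N2O5

C3H2Cl2I2N2O5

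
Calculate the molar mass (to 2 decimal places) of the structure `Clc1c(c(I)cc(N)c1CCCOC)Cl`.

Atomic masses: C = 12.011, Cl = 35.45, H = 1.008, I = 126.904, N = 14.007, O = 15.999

360.02

Molecular formula: C10H12Cl2INO.
M = 10×12.011 + 2×35.45 + 12×1.008 + 1×126.904 + 1×14.007 + 1×15.999 = 360.02 g/mol.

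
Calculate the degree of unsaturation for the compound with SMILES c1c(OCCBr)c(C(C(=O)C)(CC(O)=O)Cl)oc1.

5

Molecular formula from the SMILES: C11H12BrClO5.
DoU = (2C + 2 + N − H − X)/2 = (2·11 + 2 + 0 − 12 − 2)/2 = 10/2 = 5.
(Structurally: 1 ring(s) + 4 π bond(s) = 5.)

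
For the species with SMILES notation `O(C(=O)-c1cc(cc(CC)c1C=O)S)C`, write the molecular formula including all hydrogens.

C11H12O3S

Heavy atoms from the SMILES: 11 C, 3 O, 1 S.
Implicit hydrogens by atom environment:
  4 × C (aromatic): no H
  3 × O: no H
  2 × C: 3 H each → 6
  2 × C (aromatic): 1 H each → 2
  1 × C: 2 H
  1 × C: 1 H
  1 × C: no H
  1 × S: 1 H
  Total hydrogens = 12.
Molecular formula: C11H12O3S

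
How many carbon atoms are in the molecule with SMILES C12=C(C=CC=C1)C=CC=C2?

The symbol for carbon appears 10 times in the SMILES.

10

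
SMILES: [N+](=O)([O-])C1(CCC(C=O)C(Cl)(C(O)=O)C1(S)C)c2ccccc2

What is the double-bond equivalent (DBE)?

8

Molecular formula from the SMILES: C15H16ClNO5S.
DoU = (2C + 2 + N − H − X)/2 = (2·15 + 2 + 1 − 16 − 1)/2 = 16/2 = 8.
(Structurally: 2 ring(s) + 6 π bond(s) = 8.)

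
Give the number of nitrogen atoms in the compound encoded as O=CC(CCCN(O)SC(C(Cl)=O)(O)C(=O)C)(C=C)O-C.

The symbol for nitrogen appears 1 time in the SMILES.

1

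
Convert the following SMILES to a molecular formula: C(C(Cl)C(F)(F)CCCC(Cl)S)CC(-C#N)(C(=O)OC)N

C12H18Cl2F2N2O2S

Heavy atoms from the SMILES: 12 C, 2 Cl, 2 F, 2 N, 2 O, 1 S.
Implicit hydrogens by atom environment:
  5 × C: 2 H each → 10
  4 × C: no H
  2 × C: 1 H each → 2
  2 × Cl: no H
  2 × F: no H
  2 × O: no H
  1 × C: 3 H
  1 × N: 2 H
  1 × N: no H
  1 × S: 1 H
  Total hydrogens = 18.
Molecular formula: C12H18Cl2F2N2O2S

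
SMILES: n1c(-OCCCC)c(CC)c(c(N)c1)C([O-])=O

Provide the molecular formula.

C12H17N2O3-

Heavy atoms from the SMILES: 12 C, 2 N, 3 O.
Implicit hydrogens by atom environment:
  4 × C: 2 H each → 8
  4 × C (aromatic): no H
  2 × C: 3 H each → 6
  2 × O: no H
  1 × C (aromatic): 1 H
  1 × C: no H
  1 × N: 2 H
  1 × N (aromatic): no H
  1 × O (charge -1): no H
  Total hydrogens = 17.
Net charge -1.
Molecular formula: C12H17N2O3-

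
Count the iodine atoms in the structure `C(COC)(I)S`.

1

The symbol for iodine appears 1 time in the SMILES.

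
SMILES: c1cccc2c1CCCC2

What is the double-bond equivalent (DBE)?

Molecular formula from the SMILES: C10H12.
DoU = (2C + 2 + N − H − X)/2 = (2·10 + 2 + 0 − 12 − 0)/2 = 10/2 = 5.
(Structurally: 2 ring(s) + 3 π bond(s) = 5.)

5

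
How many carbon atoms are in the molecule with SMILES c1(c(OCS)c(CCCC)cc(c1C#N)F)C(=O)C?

14

The symbol for carbon appears 14 times in the SMILES. Lowercase c denotes aromatic carbon and counts toward C.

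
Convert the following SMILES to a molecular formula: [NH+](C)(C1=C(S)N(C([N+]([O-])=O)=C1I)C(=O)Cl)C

Heavy atoms from the SMILES: 7 C, 1 Cl, 1 I, 3 N, 3 O, 1 S.
Implicit hydrogens by atom environment:
  4 × C (aromatic): no H
  2 × C: 3 H each → 6
  2 × O: no H
  1 × C: no H
  1 × Cl: no H
  1 × I: no H
  1 × N (charge +1): 1 H
  1 × N (aromatic): no H
  1 × N (charge +1): no H
  1 × O (charge -1): no H
  1 × S: 1 H
  Total hydrogens = 8.
Net charge +1.
Molecular formula: C7H8ClIN3O3S+

C7H8ClIN3O3S+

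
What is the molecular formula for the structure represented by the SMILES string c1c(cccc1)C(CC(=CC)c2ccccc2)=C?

Heavy atoms from the SMILES: 18 C.
Implicit hydrogens by atom environment:
  10 × C (aromatic): 1 H each → 10
  2 × C: 2 H each → 4
  2 × C: no H
  2 × C (aromatic): no H
  1 × C: 3 H
  1 × C: 1 H
  Total hydrogens = 18.
Molecular formula: C18H18

C18H18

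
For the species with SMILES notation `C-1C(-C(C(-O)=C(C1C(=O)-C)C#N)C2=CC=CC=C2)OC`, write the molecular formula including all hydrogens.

C16H17NO3

Heavy atoms from the SMILES: 16 C, 1 N, 3 O.
Implicit hydrogens by atom environment:
  5 × C (aromatic): 1 H each → 5
  4 × C: no H
  3 × C: 1 H each → 3
  2 × C: 3 H each → 6
  2 × O: no H
  1 × C: 2 H
  1 × C (aromatic): no H
  1 × N: no H
  1 × O: 1 H
  Total hydrogens = 17.
Molecular formula: C16H17NO3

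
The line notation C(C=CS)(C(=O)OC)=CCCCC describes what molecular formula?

Heavy atoms from the SMILES: 10 C, 2 O, 1 S.
Implicit hydrogens by atom environment:
  3 × C: 2 H each → 6
  3 × C: 1 H each → 3
  2 × C: 3 H each → 6
  2 × C: no H
  2 × O: no H
  1 × S: 1 H
  Total hydrogens = 16.
Molecular formula: C10H16O2S

C10H16O2S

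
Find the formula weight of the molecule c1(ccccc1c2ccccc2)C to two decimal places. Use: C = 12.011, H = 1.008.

168.24

Molecular formula: C13H12.
M = 13×12.011 + 12×1.008 = 168.24 g/mol.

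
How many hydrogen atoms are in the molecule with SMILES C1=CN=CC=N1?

4

Hydrogens are implicit in SMILES; fill each atom to its normal valence:
  4 × C (aromatic): 1 H each → 4
  2 × N (aromatic): no H
  Total hydrogens = 4.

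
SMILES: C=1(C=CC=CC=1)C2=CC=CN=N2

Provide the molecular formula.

Heavy atoms from the SMILES: 10 C, 2 N.
Implicit hydrogens by atom environment:
  8 × C (aromatic): 1 H each → 8
  2 × C (aromatic): no H
  2 × N (aromatic): no H
  Total hydrogens = 8.
Molecular formula: C10H8N2

C10H8N2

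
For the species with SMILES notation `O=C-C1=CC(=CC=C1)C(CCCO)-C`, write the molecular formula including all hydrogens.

C12H16O2

Heavy atoms from the SMILES: 12 C, 2 O.
Implicit hydrogens by atom environment:
  4 × C (aromatic): 1 H each → 4
  3 × C: 2 H each → 6
  2 × C: 1 H each → 2
  2 × C (aromatic): no H
  1 × C: 3 H
  1 × O: 1 H
  1 × O: no H
  Total hydrogens = 16.
Molecular formula: C12H16O2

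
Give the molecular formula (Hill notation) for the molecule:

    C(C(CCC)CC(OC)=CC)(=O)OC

C11H20O3

Heavy atoms from the SMILES: 11 C, 3 O.
Implicit hydrogens by atom environment:
  4 × C: 3 H each → 12
  3 × C: 2 H each → 6
  3 × O: no H
  2 × C: 1 H each → 2
  2 × C: no H
  Total hydrogens = 20.
Molecular formula: C11H20O3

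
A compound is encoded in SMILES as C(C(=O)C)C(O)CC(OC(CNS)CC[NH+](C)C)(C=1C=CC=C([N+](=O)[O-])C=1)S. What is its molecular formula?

C18H30N3O5S2+

Heavy atoms from the SMILES: 18 C, 3 N, 5 O, 2 S.
Implicit hydrogens by atom environment:
  5 × C: 2 H each → 10
  4 × C (aromatic): 1 H each → 4
  3 × C: 3 H each → 9
  3 × O: no H
  2 × C: 1 H each → 2
  2 × C: no H
  2 × C (aromatic): no H
  2 × S: 1 H each → 2
  1 × N: 1 H
  1 × N (charge +1): 1 H
  1 × N (charge +1): no H
  1 × O: 1 H
  1 × O (charge -1): no H
  Total hydrogens = 30.
Net charge +1.
Molecular formula: C18H30N3O5S2+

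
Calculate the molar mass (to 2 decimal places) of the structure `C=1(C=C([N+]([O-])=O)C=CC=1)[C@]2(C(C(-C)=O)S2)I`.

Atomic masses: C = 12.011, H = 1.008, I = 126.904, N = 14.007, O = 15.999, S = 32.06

349.14

Molecular formula: C10H8INO3S.
M = 10×12.011 + 8×1.008 + 1×126.904 + 1×14.007 + 3×15.999 + 1×32.06 = 349.14 g/mol.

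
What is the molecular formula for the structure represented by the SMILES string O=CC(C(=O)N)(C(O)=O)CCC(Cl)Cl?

Heavy atoms from the SMILES: 7 C, 2 Cl, 1 N, 4 O.
Implicit hydrogens by atom environment:
  3 × C: no H
  3 × O: no H
  2 × C: 2 H each → 4
  2 × C: 1 H each → 2
  2 × Cl: no H
  1 × N: 2 H
  1 × O: 1 H
  Total hydrogens = 9.
Molecular formula: C7H9Cl2NO4

C7H9Cl2NO4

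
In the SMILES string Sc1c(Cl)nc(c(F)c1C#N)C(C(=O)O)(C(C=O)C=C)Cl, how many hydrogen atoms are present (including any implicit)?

Hydrogens are implicit in SMILES; fill each atom to its normal valence:
  5 × C (aromatic): no H
  3 × C: 1 H each → 3
  3 × C: no H
  2 × Cl: no H
  2 × O: no H
  1 × C: 2 H
  1 × F: no H
  1 × N (aromatic): no H
  1 × N: no H
  1 × O: 1 H
  1 × S: 1 H
  Total hydrogens = 7.

7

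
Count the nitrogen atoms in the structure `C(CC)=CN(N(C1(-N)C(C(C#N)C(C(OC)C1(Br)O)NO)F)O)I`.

5

The symbol for nitrogen appears 5 times in the SMILES.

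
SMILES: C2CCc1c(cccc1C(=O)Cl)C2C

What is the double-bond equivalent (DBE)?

Molecular formula from the SMILES: C12H13ClO.
DoU = (2C + 2 + N − H − X)/2 = (2·12 + 2 + 0 − 13 − 1)/2 = 12/2 = 6.
(Structurally: 2 ring(s) + 4 π bond(s) = 6.)

6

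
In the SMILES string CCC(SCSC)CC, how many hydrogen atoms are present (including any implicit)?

Hydrogens are implicit in SMILES; fill each atom to its normal valence:
  3 × C: 3 H each → 9
  3 × C: 2 H each → 6
  2 × S: no H
  1 × C: 1 H
  Total hydrogens = 16.

16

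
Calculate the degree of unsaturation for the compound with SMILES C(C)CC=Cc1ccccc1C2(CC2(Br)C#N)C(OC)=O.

Molecular formula from the SMILES: C17H18BrNO2.
DoU = (2C + 2 + N − H − X)/2 = (2·17 + 2 + 1 − 18 − 1)/2 = 18/2 = 9.
(Structurally: 2 ring(s) + 7 π bond(s) = 9.)

9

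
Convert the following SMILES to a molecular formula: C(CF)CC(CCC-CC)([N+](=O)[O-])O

C9H18FNO3

Heavy atoms from the SMILES: 9 C, 1 F, 1 N, 3 O.
Implicit hydrogens by atom environment:
  7 × C: 2 H each → 14
  1 × C: 3 H
  1 × C: no H
  1 × F: no H
  1 × N (charge +1): no H
  1 × O: 1 H
  1 × O: no H
  1 × O (charge -1): no H
  Total hydrogens = 18.
Molecular formula: C9H18FNO3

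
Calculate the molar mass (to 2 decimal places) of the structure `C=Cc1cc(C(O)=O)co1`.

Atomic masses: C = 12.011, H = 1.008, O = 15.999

138.12

Molecular formula: C7H6O3.
M = 7×12.011 + 6×1.008 + 3×15.999 = 138.12 g/mol.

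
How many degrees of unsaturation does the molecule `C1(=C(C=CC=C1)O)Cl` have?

4

Molecular formula from the SMILES: C6H5ClO.
DoU = (2C + 2 + N − H − X)/2 = (2·6 + 2 + 0 − 5 − 1)/2 = 8/2 = 4.
(Structurally: 1 ring(s) + 3 π bond(s) = 4.)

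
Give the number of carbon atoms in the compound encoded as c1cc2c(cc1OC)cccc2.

11

The symbol for carbon appears 11 times in the SMILES. Lowercase c denotes aromatic carbon and counts toward C.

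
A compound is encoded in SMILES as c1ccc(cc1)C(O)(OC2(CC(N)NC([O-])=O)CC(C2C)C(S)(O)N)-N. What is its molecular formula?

C16H25N4O5S-

Heavy atoms from the SMILES: 16 C, 4 N, 5 O, 1 S.
Implicit hydrogens by atom environment:
  5 × C (aromatic): 1 H each → 5
  4 × C: no H
  3 × C: 1 H each → 3
  3 × N: 2 H each → 6
  2 × C: 2 H each → 4
  2 × O: 1 H each → 2
  2 × O: no H
  1 × C: 3 H
  1 × C (aromatic): no H
  1 × N: 1 H
  1 × O (charge -1): no H
  1 × S: 1 H
  Total hydrogens = 25.
Net charge -1.
Molecular formula: C16H25N4O5S-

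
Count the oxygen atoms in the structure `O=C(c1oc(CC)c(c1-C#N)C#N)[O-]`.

3

The symbol for oxygen appears 3 times in the SMILES.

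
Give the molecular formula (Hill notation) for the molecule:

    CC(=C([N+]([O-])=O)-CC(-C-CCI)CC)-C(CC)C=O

C14H24INO3

Heavy atoms from the SMILES: 14 C, 1 I, 1 N, 3 O.
Implicit hydrogens by atom environment:
  6 × C: 2 H each → 12
  3 × C: 3 H each → 9
  3 × C: 1 H each → 3
  2 × C: no H
  2 × O: no H
  1 × I: no H
  1 × N (charge +1): no H
  1 × O (charge -1): no H
  Total hydrogens = 24.
Molecular formula: C14H24INO3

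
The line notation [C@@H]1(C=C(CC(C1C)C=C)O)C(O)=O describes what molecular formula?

Heavy atoms from the SMILES: 10 C, 3 O.
Implicit hydrogens by atom environment:
  5 × C: 1 H each → 5
  2 × C: 2 H each → 4
  2 × C: no H
  2 × O: 1 H each → 2
  1 × C: 3 H
  1 × O: no H
  Total hydrogens = 14.
Molecular formula: C10H14O3

C10H14O3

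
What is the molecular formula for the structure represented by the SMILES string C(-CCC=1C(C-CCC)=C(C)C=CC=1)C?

Heavy atoms from the SMILES: 15 C.
Implicit hydrogens by atom environment:
  6 × C: 2 H each → 12
  3 × C: 3 H each → 9
  3 × C (aromatic): 1 H each → 3
  3 × C (aromatic): no H
  Total hydrogens = 24.
Molecular formula: C15H24

C15H24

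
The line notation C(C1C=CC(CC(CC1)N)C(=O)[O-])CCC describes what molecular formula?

C13H22NO2-

Heavy atoms from the SMILES: 13 C, 1 N, 2 O.
Implicit hydrogens by atom environment:
  6 × C: 2 H each → 12
  5 × C: 1 H each → 5
  1 × C: 3 H
  1 × C: no H
  1 × N: 2 H
  1 × O: no H
  1 × O (charge -1): no H
  Total hydrogens = 22.
Net charge -1.
Molecular formula: C13H22NO2-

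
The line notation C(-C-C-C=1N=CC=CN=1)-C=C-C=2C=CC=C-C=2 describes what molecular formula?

C15H16N2

Heavy atoms from the SMILES: 15 C, 2 N.
Implicit hydrogens by atom environment:
  8 × C (aromatic): 1 H each → 8
  3 × C: 2 H each → 6
  2 × C: 1 H each → 2
  2 × C (aromatic): no H
  2 × N (aromatic): no H
  Total hydrogens = 16.
Molecular formula: C15H16N2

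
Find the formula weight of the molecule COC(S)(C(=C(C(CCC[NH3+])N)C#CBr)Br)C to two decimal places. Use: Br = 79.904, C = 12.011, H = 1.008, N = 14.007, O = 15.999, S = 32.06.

387.15

Molecular formula: C11H19Br2N2OS+.
M = 2×79.904 + 11×12.011 + 19×1.008 + 2×14.007 + 1×15.999 + 1×32.06 = 387.15 g/mol.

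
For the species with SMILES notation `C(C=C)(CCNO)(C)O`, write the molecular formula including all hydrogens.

C6H13NO2

Heavy atoms from the SMILES: 6 C, 1 N, 2 O.
Implicit hydrogens by atom environment:
  3 × C: 2 H each → 6
  2 × O: 1 H each → 2
  1 × C: 3 H
  1 × C: 1 H
  1 × C: no H
  1 × N: 1 H
  Total hydrogens = 13.
Molecular formula: C6H13NO2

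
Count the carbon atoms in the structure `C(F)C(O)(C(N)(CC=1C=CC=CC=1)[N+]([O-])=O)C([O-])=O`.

11

The symbol for carbon appears 11 times in the SMILES.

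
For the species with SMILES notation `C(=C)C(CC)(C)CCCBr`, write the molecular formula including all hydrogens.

Heavy atoms from the SMILES: 1 Br, 9 C.
Implicit hydrogens by atom environment:
  5 × C: 2 H each → 10
  2 × C: 3 H each → 6
  1 × Br: no H
  1 × C: 1 H
  1 × C: no H
  Total hydrogens = 17.
Molecular formula: C9H17Br

C9H17Br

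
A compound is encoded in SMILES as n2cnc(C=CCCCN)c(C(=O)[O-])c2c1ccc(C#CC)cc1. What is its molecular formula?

Heavy atoms from the SMILES: 19 C, 3 N, 2 O.
Implicit hydrogens by atom environment:
  5 × C (aromatic): 1 H each → 5
  5 × C (aromatic): no H
  3 × C: 2 H each → 6
  3 × C: no H
  2 × C: 1 H each → 2
  2 × N (aromatic): no H
  1 × C: 3 H
  1 × N: 2 H
  1 × O: no H
  1 × O (charge -1): no H
  Total hydrogens = 18.
Net charge -1.
Molecular formula: C19H18N3O2-

C19H18N3O2-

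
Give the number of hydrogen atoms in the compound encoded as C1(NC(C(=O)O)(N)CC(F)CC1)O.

Hydrogens are implicit in SMILES; fill each atom to its normal valence:
  3 × C: 2 H each → 6
  2 × C: 1 H each → 2
  2 × C: no H
  2 × O: 1 H each → 2
  1 × F: no H
  1 × N: 2 H
  1 × N: 1 H
  1 × O: no H
  Total hydrogens = 13.

13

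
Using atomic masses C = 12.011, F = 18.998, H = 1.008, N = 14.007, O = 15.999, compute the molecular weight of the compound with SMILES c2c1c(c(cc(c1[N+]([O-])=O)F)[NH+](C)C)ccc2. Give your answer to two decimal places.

Molecular formula: C12H12FN2O2+.
M = 12×12.011 + 1×18.998 + 12×1.008 + 2×14.007 + 2×15.999 = 235.24 g/mol.

235.24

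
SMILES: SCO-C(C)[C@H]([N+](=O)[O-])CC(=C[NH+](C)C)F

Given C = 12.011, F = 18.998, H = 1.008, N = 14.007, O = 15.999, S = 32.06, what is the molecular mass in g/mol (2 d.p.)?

253.31

Molecular formula: C9H18FN2O3S+.
M = 9×12.011 + 1×18.998 + 18×1.008 + 2×14.007 + 3×15.999 + 1×32.06 = 253.31 g/mol.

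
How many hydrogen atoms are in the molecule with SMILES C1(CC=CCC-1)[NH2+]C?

14

Hydrogens are implicit in SMILES; fill each atom to its normal valence:
  3 × C: 2 H each → 6
  3 × C: 1 H each → 3
  1 × C: 3 H
  1 × N (charge +1): 2 H
  Total hydrogens = 14.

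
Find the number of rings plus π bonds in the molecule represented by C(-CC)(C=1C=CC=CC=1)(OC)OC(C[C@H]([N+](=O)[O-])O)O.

5

Molecular formula from the SMILES: C13H19NO6.
DoU = (2C + 2 + N − H − X)/2 = (2·13 + 2 + 1 − 19 − 0)/2 = 10/2 = 5.
(Structurally: 1 ring(s) + 4 π bond(s) = 5.)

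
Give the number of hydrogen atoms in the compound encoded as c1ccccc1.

6

Hydrogens are implicit in SMILES; fill each atom to its normal valence:
  6 × C (aromatic): 1 H each → 6
  Total hydrogens = 6.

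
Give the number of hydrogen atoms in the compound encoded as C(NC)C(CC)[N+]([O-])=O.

12

Hydrogens are implicit in SMILES; fill each atom to its normal valence:
  2 × C: 3 H each → 6
  2 × C: 2 H each → 4
  1 × C: 1 H
  1 × N: 1 H
  1 × N (charge +1): no H
  1 × O: no H
  1 × O (charge -1): no H
  Total hydrogens = 12.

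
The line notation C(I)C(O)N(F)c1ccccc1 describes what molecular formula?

C8H9FINO

Heavy atoms from the SMILES: 8 C, 1 F, 1 I, 1 N, 1 O.
Implicit hydrogens by atom environment:
  5 × C (aromatic): 1 H each → 5
  1 × C: 2 H
  1 × C: 1 H
  1 × C (aromatic): no H
  1 × F: no H
  1 × I: no H
  1 × N: no H
  1 × O: 1 H
  Total hydrogens = 9.
Molecular formula: C8H9FINO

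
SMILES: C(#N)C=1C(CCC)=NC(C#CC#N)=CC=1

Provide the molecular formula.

C12H9N3

Heavy atoms from the SMILES: 12 C, 3 N.
Implicit hydrogens by atom environment:
  4 × C: no H
  3 × C (aromatic): no H
  2 × C: 2 H each → 4
  2 × C (aromatic): 1 H each → 2
  2 × N: no H
  1 × C: 3 H
  1 × N (aromatic): no H
  Total hydrogens = 9.
Molecular formula: C12H9N3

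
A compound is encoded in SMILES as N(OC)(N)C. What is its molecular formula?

C2H8N2O

Heavy atoms from the SMILES: 2 C, 2 N, 1 O.
Implicit hydrogens by atom environment:
  2 × C: 3 H each → 6
  1 × N: 2 H
  1 × N: no H
  1 × O: no H
  Total hydrogens = 8.
Molecular formula: C2H8N2O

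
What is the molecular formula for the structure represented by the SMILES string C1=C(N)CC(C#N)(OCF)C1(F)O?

Heavy atoms from the SMILES: 7 C, 2 F, 2 N, 2 O.
Implicit hydrogens by atom environment:
  4 × C: no H
  2 × C: 2 H each → 4
  2 × F: no H
  1 × C: 1 H
  1 × N: 2 H
  1 × N: no H
  1 × O: 1 H
  1 × O: no H
  Total hydrogens = 8.
Molecular formula: C7H8F2N2O2

C7H8F2N2O2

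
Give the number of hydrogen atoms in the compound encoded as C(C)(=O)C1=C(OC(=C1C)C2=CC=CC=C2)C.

Hydrogens are implicit in SMILES; fill each atom to its normal valence:
  5 × C (aromatic): 1 H each → 5
  5 × C (aromatic): no H
  3 × C: 3 H each → 9
  1 × C: no H
  1 × O (aromatic): no H
  1 × O: no H
  Total hydrogens = 14.

14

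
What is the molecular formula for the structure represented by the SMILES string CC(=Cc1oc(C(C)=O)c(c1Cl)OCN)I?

C10H11ClINO3

Heavy atoms from the SMILES: 10 C, 1 Cl, 1 I, 1 N, 3 O.
Implicit hydrogens by atom environment:
  4 × C (aromatic): no H
  2 × C: 3 H each → 6
  2 × C: no H
  2 × O: no H
  1 × C: 2 H
  1 × C: 1 H
  1 × Cl: no H
  1 × I: no H
  1 × N: 2 H
  1 × O (aromatic): no H
  Total hydrogens = 11.
Molecular formula: C10H11ClINO3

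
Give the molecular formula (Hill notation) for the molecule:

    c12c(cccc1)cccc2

C10H8

Heavy atoms from the SMILES: 10 C.
Implicit hydrogens by atom environment:
  8 × C (aromatic): 1 H each → 8
  2 × C (aromatic): no H
  Total hydrogens = 8.
Molecular formula: C10H8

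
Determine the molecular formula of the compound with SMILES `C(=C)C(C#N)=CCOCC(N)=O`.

C8H10N2O2

Heavy atoms from the SMILES: 8 C, 2 N, 2 O.
Implicit hydrogens by atom environment:
  3 × C: 2 H each → 6
  3 × C: no H
  2 × C: 1 H each → 2
  2 × O: no H
  1 × N: 2 H
  1 × N: no H
  Total hydrogens = 10.
Molecular formula: C8H10N2O2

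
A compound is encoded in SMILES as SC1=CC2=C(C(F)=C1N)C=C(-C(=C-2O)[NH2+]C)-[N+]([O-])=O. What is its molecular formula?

Heavy atoms from the SMILES: 11 C, 1 F, 3 N, 3 O, 1 S.
Implicit hydrogens by atom environment:
  8 × C (aromatic): no H
  2 × C (aromatic): 1 H each → 2
  1 × C: 3 H
  1 × F: no H
  1 × N: 2 H
  1 × N (charge +1): 2 H
  1 × N (charge +1): no H
  1 × O: 1 H
  1 × O: no H
  1 × O (charge -1): no H
  1 × S: 1 H
  Total hydrogens = 11.
Net charge +1.
Molecular formula: C11H11FN3O3S+

C11H11FN3O3S+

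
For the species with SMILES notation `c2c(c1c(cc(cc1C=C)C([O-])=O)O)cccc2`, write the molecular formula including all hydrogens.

C15H11O3-

Heavy atoms from the SMILES: 15 C, 3 O.
Implicit hydrogens by atom environment:
  7 × C (aromatic): 1 H each → 7
  5 × C (aromatic): no H
  1 × C: 2 H
  1 × C: 1 H
  1 × C: no H
  1 × O: 1 H
  1 × O: no H
  1 × O (charge -1): no H
  Total hydrogens = 11.
Net charge -1.
Molecular formula: C15H11O3-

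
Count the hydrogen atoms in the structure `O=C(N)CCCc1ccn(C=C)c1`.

14

Hydrogens are implicit in SMILES; fill each atom to its normal valence:
  4 × C: 2 H each → 8
  3 × C (aromatic): 1 H each → 3
  1 × C: 1 H
  1 × C (aromatic): no H
  1 × C: no H
  1 × N: 2 H
  1 × N (aromatic): no H
  1 × O: no H
  Total hydrogens = 14.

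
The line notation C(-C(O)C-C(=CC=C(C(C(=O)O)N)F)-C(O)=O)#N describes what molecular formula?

C10H11FN2O5

Heavy atoms from the SMILES: 10 C, 1 F, 2 N, 5 O.
Implicit hydrogens by atom environment:
  5 × C: no H
  4 × C: 1 H each → 4
  3 × O: 1 H each → 3
  2 × O: no H
  1 × C: 2 H
  1 × F: no H
  1 × N: 2 H
  1 × N: no H
  Total hydrogens = 11.
Molecular formula: C10H11FN2O5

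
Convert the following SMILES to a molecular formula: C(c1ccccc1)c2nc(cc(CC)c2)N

Heavy atoms from the SMILES: 14 C, 2 N.
Implicit hydrogens by atom environment:
  7 × C (aromatic): 1 H each → 7
  4 × C (aromatic): no H
  2 × C: 2 H each → 4
  1 × C: 3 H
  1 × N: 2 H
  1 × N (aromatic): no H
  Total hydrogens = 16.
Molecular formula: C14H16N2

C14H16N2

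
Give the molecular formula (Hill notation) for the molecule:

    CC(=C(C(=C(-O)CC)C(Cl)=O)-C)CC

C11H17ClO2

Heavy atoms from the SMILES: 11 C, 1 Cl, 2 O.
Implicit hydrogens by atom environment:
  5 × C: no H
  4 × C: 3 H each → 12
  2 × C: 2 H each → 4
  1 × Cl: no H
  1 × O: 1 H
  1 × O: no H
  Total hydrogens = 17.
Molecular formula: C11H17ClO2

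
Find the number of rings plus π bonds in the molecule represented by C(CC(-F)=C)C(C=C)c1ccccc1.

6

Molecular formula from the SMILES: C13H15F.
DoU = (2C + 2 + N − H − X)/2 = (2·13 + 2 + 0 − 15 − 1)/2 = 12/2 = 6.
(Structurally: 1 ring(s) + 5 π bond(s) = 6.)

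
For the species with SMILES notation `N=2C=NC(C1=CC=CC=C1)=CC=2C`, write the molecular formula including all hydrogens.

Heavy atoms from the SMILES: 11 C, 2 N.
Implicit hydrogens by atom environment:
  7 × C (aromatic): 1 H each → 7
  3 × C (aromatic): no H
  2 × N (aromatic): no H
  1 × C: 3 H
  Total hydrogens = 10.
Molecular formula: C11H10N2

C11H10N2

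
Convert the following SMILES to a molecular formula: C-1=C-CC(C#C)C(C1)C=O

C9H10O

Heavy atoms from the SMILES: 9 C, 1 O.
Implicit hydrogens by atom environment:
  6 × C: 1 H each → 6
  2 × C: 2 H each → 4
  1 × C: no H
  1 × O: no H
  Total hydrogens = 10.
Molecular formula: C9H10O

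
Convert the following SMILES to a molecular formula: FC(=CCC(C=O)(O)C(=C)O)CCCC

Heavy atoms from the SMILES: 11 C, 1 F, 3 O.
Implicit hydrogens by atom environment:
  5 × C: 2 H each → 10
  3 × C: no H
  2 × C: 1 H each → 2
  2 × O: 1 H each → 2
  1 × C: 3 H
  1 × F: no H
  1 × O: no H
  Total hydrogens = 17.
Molecular formula: C11H17FO3

C11H17FO3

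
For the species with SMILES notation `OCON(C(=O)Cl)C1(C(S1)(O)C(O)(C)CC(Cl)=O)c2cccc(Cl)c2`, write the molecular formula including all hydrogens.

C14H14Cl3NO6S

Heavy atoms from the SMILES: 14 C, 3 Cl, 1 N, 6 O, 1 S.
Implicit hydrogens by atom environment:
  5 × C: no H
  4 × C (aromatic): 1 H each → 4
  3 × Cl: no H
  3 × O: 1 H each → 3
  3 × O: no H
  2 × C: 2 H each → 4
  2 × C (aromatic): no H
  1 × C: 3 H
  1 × N: no H
  1 × S: no H
  Total hydrogens = 14.
Molecular formula: C14H14Cl3NO6S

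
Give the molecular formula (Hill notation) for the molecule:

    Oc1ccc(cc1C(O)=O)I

Heavy atoms from the SMILES: 7 C, 1 I, 3 O.
Implicit hydrogens by atom environment:
  3 × C (aromatic): 1 H each → 3
  3 × C (aromatic): no H
  2 × O: 1 H each → 2
  1 × C: no H
  1 × I: no H
  1 × O: no H
  Total hydrogens = 5.
Molecular formula: C7H5IO3

C7H5IO3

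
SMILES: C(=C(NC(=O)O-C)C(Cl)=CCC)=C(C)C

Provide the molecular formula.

Heavy atoms from the SMILES: 11 C, 1 Cl, 1 N, 2 O.
Implicit hydrogens by atom environment:
  5 × C: no H
  4 × C: 3 H each → 12
  2 × O: no H
  1 × C: 2 H
  1 × C: 1 H
  1 × Cl: no H
  1 × N: 1 H
  Total hydrogens = 16.
Molecular formula: C11H16ClNO2

C11H16ClNO2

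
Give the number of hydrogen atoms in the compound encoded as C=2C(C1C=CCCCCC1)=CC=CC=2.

Hydrogens are implicit in SMILES; fill each atom to its normal valence:
  5 × C: 2 H each → 10
  5 × C (aromatic): 1 H each → 5
  3 × C: 1 H each → 3
  1 × C (aromatic): no H
  Total hydrogens = 18.

18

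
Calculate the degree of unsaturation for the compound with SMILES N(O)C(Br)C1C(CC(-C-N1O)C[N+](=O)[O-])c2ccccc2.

6

Molecular formula from the SMILES: C13H18BrN3O4.
DoU = (2C + 2 + N − H − X)/2 = (2·13 + 2 + 3 − 18 − 1)/2 = 12/2 = 6.
(Structurally: 2 ring(s) + 4 π bond(s) = 6.)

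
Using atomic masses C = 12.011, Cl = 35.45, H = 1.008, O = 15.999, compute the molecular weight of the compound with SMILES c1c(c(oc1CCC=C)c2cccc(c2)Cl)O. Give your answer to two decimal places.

248.71

Molecular formula: C14H13ClO2.
M = 14×12.011 + 1×35.45 + 13×1.008 + 2×15.999 = 248.71 g/mol.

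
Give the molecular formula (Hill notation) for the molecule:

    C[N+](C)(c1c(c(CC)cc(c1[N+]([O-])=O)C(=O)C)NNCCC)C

Heavy atoms from the SMILES: 16 C, 4 N, 3 O.
Implicit hydrogens by atom environment:
  6 × C: 3 H each → 18
  5 × C (aromatic): no H
  3 × C: 2 H each → 6
  2 × N: 1 H each → 2
  2 × N (charge +1): no H
  2 × O: no H
  1 × C (aromatic): 1 H
  1 × C: no H
  1 × O (charge -1): no H
  Total hydrogens = 27.
Net charge +1.
Molecular formula: C16H27N4O3+

C16H27N4O3+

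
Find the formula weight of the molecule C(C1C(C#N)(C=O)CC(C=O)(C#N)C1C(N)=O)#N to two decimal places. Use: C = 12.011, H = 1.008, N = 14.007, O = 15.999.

244.21

Molecular formula: C11H8N4O3.
M = 11×12.011 + 8×1.008 + 4×14.007 + 3×15.999 = 244.21 g/mol.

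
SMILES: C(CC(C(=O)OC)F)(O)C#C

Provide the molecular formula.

C7H9FO3

Heavy atoms from the SMILES: 7 C, 1 F, 3 O.
Implicit hydrogens by atom environment:
  3 × C: 1 H each → 3
  2 × C: no H
  2 × O: no H
  1 × C: 3 H
  1 × C: 2 H
  1 × F: no H
  1 × O: 1 H
  Total hydrogens = 9.
Molecular formula: C7H9FO3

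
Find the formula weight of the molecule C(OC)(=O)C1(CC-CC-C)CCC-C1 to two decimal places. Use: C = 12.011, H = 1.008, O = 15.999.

Molecular formula: C12H22O2.
M = 12×12.011 + 22×1.008 + 2×15.999 = 198.31 g/mol.

198.31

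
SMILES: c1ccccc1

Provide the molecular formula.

C6H6

Heavy atoms from the SMILES: 6 C.
Implicit hydrogens by atom environment:
  6 × C (aromatic): 1 H each → 6
  Total hydrogens = 6.
Molecular formula: C6H6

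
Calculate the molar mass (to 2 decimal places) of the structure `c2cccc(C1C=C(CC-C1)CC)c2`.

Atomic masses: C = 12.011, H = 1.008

Molecular formula: C14H18.
M = 14×12.011 + 18×1.008 = 186.30 g/mol.

186.30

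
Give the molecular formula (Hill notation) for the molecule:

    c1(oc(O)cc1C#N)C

Heavy atoms from the SMILES: 6 C, 1 N, 2 O.
Implicit hydrogens by atom environment:
  3 × C (aromatic): no H
  1 × C: 3 H
  1 × C (aromatic): 1 H
  1 × C: no H
  1 × N: no H
  1 × O: 1 H
  1 × O (aromatic): no H
  Total hydrogens = 5.
Molecular formula: C6H5NO2

C6H5NO2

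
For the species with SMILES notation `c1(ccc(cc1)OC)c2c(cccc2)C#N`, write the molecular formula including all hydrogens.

C14H11NO

Heavy atoms from the SMILES: 14 C, 1 N, 1 O.
Implicit hydrogens by atom environment:
  8 × C (aromatic): 1 H each → 8
  4 × C (aromatic): no H
  1 × C: 3 H
  1 × C: no H
  1 × N: no H
  1 × O: no H
  Total hydrogens = 11.
Molecular formula: C14H11NO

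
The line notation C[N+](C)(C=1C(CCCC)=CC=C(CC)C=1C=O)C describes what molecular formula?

C16H26NO+

Heavy atoms from the SMILES: 16 C, 1 N, 1 O.
Implicit hydrogens by atom environment:
  5 × C: 3 H each → 15
  4 × C: 2 H each → 8
  4 × C (aromatic): no H
  2 × C (aromatic): 1 H each → 2
  1 × C: 1 H
  1 × N (charge +1): no H
  1 × O: no H
  Total hydrogens = 26.
Net charge +1.
Molecular formula: C16H26NO+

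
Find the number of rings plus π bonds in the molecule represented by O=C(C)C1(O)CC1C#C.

Molecular formula from the SMILES: C7H8O2.
DoU = (2C + 2 + N − H − X)/2 = (2·7 + 2 + 0 − 8 − 0)/2 = 8/2 = 4.
(Structurally: 1 ring(s) + 3 π bond(s) = 4.)

4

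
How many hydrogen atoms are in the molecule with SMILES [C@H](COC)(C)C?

12

Hydrogens are implicit in SMILES; fill each atom to its normal valence:
  3 × C: 3 H each → 9
  1 × C: 2 H
  1 × C: 1 H
  1 × O: no H
  Total hydrogens = 12.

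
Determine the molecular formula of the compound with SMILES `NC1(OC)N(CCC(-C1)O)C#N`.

C7H13N3O2

Heavy atoms from the SMILES: 7 C, 3 N, 2 O.
Implicit hydrogens by atom environment:
  3 × C: 2 H each → 6
  2 × C: no H
  2 × N: no H
  1 × C: 3 H
  1 × C: 1 H
  1 × N: 2 H
  1 × O: 1 H
  1 × O: no H
  Total hydrogens = 13.
Molecular formula: C7H13N3O2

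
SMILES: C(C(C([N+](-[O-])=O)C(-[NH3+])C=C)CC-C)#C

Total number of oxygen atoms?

2

The symbol for oxygen appears 2 times in the SMILES.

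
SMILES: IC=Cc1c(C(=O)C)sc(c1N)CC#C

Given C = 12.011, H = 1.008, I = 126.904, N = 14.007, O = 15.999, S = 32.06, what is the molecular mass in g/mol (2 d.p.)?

331.17

Molecular formula: C11H10INOS.
M = 11×12.011 + 10×1.008 + 1×126.904 + 1×14.007 + 1×15.999 + 1×32.06 = 331.17 g/mol.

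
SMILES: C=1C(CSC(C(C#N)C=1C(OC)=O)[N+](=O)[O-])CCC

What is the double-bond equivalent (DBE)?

Molecular formula from the SMILES: C12H16N2O4S.
DoU = (2C + 2 + N − H − X)/2 = (2·12 + 2 + 2 − 16 − 0)/2 = 12/2 = 6.
(Structurally: 1 ring(s) + 5 π bond(s) = 6.)

6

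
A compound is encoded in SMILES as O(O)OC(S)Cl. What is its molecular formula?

CH3ClO3S

Heavy atoms from the SMILES: 1 C, 1 Cl, 3 O, 1 S.
Implicit hydrogens by atom environment:
  2 × O: no H
  1 × C: 1 H
  1 × Cl: no H
  1 × O: 1 H
  1 × S: 1 H
  Total hydrogens = 3.
Molecular formula: CH3ClO3S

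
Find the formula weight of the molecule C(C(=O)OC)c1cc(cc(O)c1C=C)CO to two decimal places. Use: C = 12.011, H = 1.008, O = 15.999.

Molecular formula: C12H14O4.
M = 12×12.011 + 14×1.008 + 4×15.999 = 222.24 g/mol.

222.24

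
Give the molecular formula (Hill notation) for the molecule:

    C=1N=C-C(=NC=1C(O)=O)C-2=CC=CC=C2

C11H8N2O2

Heavy atoms from the SMILES: 11 C, 2 N, 2 O.
Implicit hydrogens by atom environment:
  7 × C (aromatic): 1 H each → 7
  3 × C (aromatic): no H
  2 × N (aromatic): no H
  1 × C: no H
  1 × O: 1 H
  1 × O: no H
  Total hydrogens = 8.
Molecular formula: C11H8N2O2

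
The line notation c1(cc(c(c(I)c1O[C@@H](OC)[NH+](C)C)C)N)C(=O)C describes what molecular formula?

C13H20IN2O3+

Heavy atoms from the SMILES: 13 C, 1 I, 2 N, 3 O.
Implicit hydrogens by atom environment:
  5 × C: 3 H each → 15
  5 × C (aromatic): no H
  3 × O: no H
  1 × C (aromatic): 1 H
  1 × C: 1 H
  1 × C: no H
  1 × I: no H
  1 × N: 2 H
  1 × N (charge +1): 1 H
  Total hydrogens = 20.
Net charge +1.
Molecular formula: C13H20IN2O3+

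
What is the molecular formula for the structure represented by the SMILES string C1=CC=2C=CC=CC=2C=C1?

Heavy atoms from the SMILES: 10 C.
Implicit hydrogens by atom environment:
  8 × C (aromatic): 1 H each → 8
  2 × C (aromatic): no H
  Total hydrogens = 8.
Molecular formula: C10H8

C10H8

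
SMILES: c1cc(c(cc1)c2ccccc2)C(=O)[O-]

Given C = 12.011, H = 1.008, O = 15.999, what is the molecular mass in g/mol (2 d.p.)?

Molecular formula: C13H9O2-.
M = 13×12.011 + 9×1.008 + 2×15.999 = 197.21 g/mol.

197.21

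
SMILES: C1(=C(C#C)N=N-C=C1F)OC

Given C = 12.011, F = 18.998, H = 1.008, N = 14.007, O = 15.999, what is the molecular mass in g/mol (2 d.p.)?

152.13

Molecular formula: C7H5FN2O.
M = 7×12.011 + 1×18.998 + 5×1.008 + 2×14.007 + 1×15.999 = 152.13 g/mol.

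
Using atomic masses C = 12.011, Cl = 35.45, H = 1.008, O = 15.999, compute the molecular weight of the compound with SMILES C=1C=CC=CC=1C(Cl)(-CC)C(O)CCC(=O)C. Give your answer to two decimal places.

Molecular formula: C14H19ClO2.
M = 14×12.011 + 1×35.45 + 19×1.008 + 2×15.999 = 254.75 g/mol.

254.75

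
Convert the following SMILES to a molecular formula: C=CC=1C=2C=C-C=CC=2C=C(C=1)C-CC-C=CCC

Heavy atoms from the SMILES: 19 C.
Implicit hydrogens by atom environment:
  6 × C (aromatic): 1 H each → 6
  5 × C: 2 H each → 10
  4 × C (aromatic): no H
  3 × C: 1 H each → 3
  1 × C: 3 H
  Total hydrogens = 22.
Molecular formula: C19H22

C19H22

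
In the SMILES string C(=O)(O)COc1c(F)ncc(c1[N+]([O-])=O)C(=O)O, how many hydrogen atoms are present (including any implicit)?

5

Hydrogens are implicit in SMILES; fill each atom to its normal valence:
  4 × C (aromatic): no H
  4 × O: no H
  2 × C: no H
  2 × O: 1 H each → 2
  1 × C: 2 H
  1 × C (aromatic): 1 H
  1 × F: no H
  1 × N (aromatic): no H
  1 × N (charge +1): no H
  1 × O (charge -1): no H
  Total hydrogens = 5.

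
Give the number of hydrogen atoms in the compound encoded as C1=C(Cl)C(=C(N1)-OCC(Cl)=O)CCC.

Hydrogens are implicit in SMILES; fill each atom to its normal valence:
  3 × C: 2 H each → 6
  3 × C (aromatic): no H
  2 × Cl: no H
  2 × O: no H
  1 × C: 3 H
  1 × C (aromatic): 1 H
  1 × C: no H
  1 × N (aromatic): 1 H
  Total hydrogens = 11.

11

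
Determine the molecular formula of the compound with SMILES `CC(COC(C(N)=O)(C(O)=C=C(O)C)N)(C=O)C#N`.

C11H15N3O5

Heavy atoms from the SMILES: 11 C, 3 N, 5 O.
Implicit hydrogens by atom environment:
  7 × C: no H
  3 × O: no H
  2 × C: 3 H each → 6
  2 × N: 2 H each → 4
  2 × O: 1 H each → 2
  1 × C: 2 H
  1 × C: 1 H
  1 × N: no H
  Total hydrogens = 15.
Molecular formula: C11H15N3O5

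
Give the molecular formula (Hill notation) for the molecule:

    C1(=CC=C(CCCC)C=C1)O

Heavy atoms from the SMILES: 10 C, 1 O.
Implicit hydrogens by atom environment:
  4 × C (aromatic): 1 H each → 4
  3 × C: 2 H each → 6
  2 × C (aromatic): no H
  1 × C: 3 H
  1 × O: 1 H
  Total hydrogens = 14.
Molecular formula: C10H14O

C10H14O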